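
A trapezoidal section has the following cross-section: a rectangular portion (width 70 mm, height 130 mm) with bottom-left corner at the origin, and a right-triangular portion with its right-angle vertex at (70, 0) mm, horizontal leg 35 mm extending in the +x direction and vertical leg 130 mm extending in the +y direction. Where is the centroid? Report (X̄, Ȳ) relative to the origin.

Part | A | x̄ᵢ | ȳᵢ | A·x̄ᵢ | A·ȳᵢ
rectangular portion | 9100.00 | 35.00 | 65.00 | 318500.00 | 591500.00
triangular portion | 2275.00 | 81.67 | 43.33 | 185791.67 | 98583.33
Σ | 11375.00 |  |  | 504291.67 | 690083.33
X̄ = 504291.67 / 11375.00 = 44.33 mm
Ȳ = 690083.33 / 11375.00 = 60.67 mm

X̄ = 44.33 mm, Ȳ = 60.67 mm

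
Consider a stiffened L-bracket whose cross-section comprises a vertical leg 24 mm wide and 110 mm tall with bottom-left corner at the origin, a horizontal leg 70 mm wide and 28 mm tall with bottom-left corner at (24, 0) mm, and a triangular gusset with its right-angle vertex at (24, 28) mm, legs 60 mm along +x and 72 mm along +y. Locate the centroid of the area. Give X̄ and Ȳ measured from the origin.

vertical leg: A = 24 × 110 = 2640.00, centroid at (12.00, 55.00).
horizontal leg: A = 70 × 28 = 1960.00, centroid at (59.00, 14.00).
gusset: A = ½·60·72 = 2160.00, centroid at (44.00, 52.00).
ΣA = 6760.00 mm², ΣAX̄ = 242360.00 mm³, ΣAȲ = 284960.00 mm³.
X̄ = 242360.00/6760.00 = 35.85 mm; Ȳ = 284960.00/6760.00 = 42.15 mm.

X̄ = 35.85 mm, Ȳ = 42.15 mm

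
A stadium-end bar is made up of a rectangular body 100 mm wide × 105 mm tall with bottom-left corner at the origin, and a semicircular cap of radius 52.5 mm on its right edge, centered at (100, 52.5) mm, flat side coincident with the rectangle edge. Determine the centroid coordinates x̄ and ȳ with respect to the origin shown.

rectangular body: A = 100 × 105 = 10500.00, centroid at (50.00, 52.50).
semicircular end: A = ½π·52.5² = 4329.51, centroid at (122.28, 52.50).
ΣA = 14829.51 mm²
ΣAx̄ = (10500.00)(50.00) + (4329.51)(122.28) = 1054419.49 mm³
ΣAȳ = (10500.00)(52.50) + (4329.51)(52.50) = 778549.14 mm³
x̄ = 1054419.49 / 14829.51 = 71.10 mm
ȳ = 778549.14 / 14829.51 = 52.50 mm

x̄ = 71.10 mm, ȳ = 52.50 mm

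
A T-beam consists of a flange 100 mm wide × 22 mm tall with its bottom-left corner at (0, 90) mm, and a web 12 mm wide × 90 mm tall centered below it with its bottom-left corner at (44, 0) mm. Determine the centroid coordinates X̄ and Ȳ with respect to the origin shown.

X̄ = 50.00 mm, Ȳ = 82.56 mm

web: A = 12 × 90 = 1080.00, centroid at (50.00, 45.00).
flange: A = 100 × 22 = 2200.00, centroid at (50.00, 101.00).
ΣA = 3280.00 mm²
ΣAX̄ = (1080.00)(50.00) + (2200.00)(50.00) = 164000.00 mm³
ΣAȲ = (1080.00)(45.00) + (2200.00)(101.00) = 270800.00 mm³
X̄ = 164000.00 / 3280.00 = 50.00 mm
Ȳ = 270800.00 / 3280.00 = 82.56 mm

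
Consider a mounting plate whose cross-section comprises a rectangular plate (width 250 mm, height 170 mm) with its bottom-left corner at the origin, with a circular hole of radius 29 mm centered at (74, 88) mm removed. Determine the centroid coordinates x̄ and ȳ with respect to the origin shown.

x̄ = 128.38 mm, ȳ = 84.80 mm

plate: A = 250 × 170 = 42500.00, centroid at (125.00, 85.00).
hole: A = −π·29² = -2642.08, centroid at (74.00, 88.00).
ΣA = 39857.92 mm²
ΣAx̄ = (42500.00)(125.00) + (-2642.08)(74.00) = 5116986.12 mm³
ΣAȳ = (42500.00)(85.00) + (-2642.08)(88.00) = 3379997.01 mm³
x̄ = 5116986.12 / 39857.92 = 128.38 mm
ȳ = 3379997.01 / 39857.92 = 84.80 mm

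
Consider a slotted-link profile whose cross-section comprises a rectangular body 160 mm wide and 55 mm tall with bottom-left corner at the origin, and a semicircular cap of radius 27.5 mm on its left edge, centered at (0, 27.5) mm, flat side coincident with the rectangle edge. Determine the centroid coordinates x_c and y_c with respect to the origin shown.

rectangular body: A = 160 × 55 = 8800.00, centroid at (80.00, 27.50).
semicircular end: A = ½π·27.5² = 1187.91, centroid at (-11.67, 27.50).
ΣA = 9987.91 mm², ΣAx_c = 690135.42 mm³, ΣAy_c = 274667.65 mm³.
x_c = 690135.42/9987.91 = 69.10 mm; y_c = 274667.65/9987.91 = 27.50 mm.

x_c = 69.10 mm, y_c = 27.50 mm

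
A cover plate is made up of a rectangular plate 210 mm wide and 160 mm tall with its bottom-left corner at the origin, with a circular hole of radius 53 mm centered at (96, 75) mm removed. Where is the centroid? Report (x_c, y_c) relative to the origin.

Part | A | x̄ᵢ | ȳᵢ | A·x̄ᵢ | A·ȳᵢ
plate | 33600.00 | 105.00 | 80.00 | 3528000.00 | 2688000.00
hole | -8824.73 | 96.00 | 75.00 | -847174.44 | -661855.03
Σ | 24775.27 |  |  | 2680825.56 | 2026144.97
x_c = 2680825.56 / 24775.27 = 108.21 mm
y_c = 2026144.97 / 24775.27 = 81.78 mm

x_c = 108.21 mm, y_c = 81.78 mm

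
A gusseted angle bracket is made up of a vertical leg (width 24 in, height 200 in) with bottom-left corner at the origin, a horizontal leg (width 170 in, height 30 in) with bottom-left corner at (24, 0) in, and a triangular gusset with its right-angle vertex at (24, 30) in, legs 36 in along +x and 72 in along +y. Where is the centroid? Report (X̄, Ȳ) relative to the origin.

vertical leg: A = 24 × 200 = 4800.00, centroid at (12.00, 100.00).
horizontal leg: A = 170 × 30 = 5100.00, centroid at (109.00, 15.00).
gusset: A = ½·36·72 = 1296.00, centroid at (36.00, 54.00).
ΣA = 11196.00 in², ΣAX̄ = 660156.00 in³, ΣAȲ = 626484.00 in³.
X̄ = 660156.00/11196.00 = 58.96 in; Ȳ = 626484.00/11196.00 = 55.96 in.

X̄ = 58.96 in, Ȳ = 55.96 in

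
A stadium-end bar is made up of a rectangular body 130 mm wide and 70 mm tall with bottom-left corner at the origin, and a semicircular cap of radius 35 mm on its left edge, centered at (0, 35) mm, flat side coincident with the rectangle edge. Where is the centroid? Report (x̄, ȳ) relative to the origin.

x̄ = 51.06 mm, ȳ = 35.00 mm

Part | A | x̄ᵢ | ȳᵢ | A·x̄ᵢ | A·ȳᵢ
rectangular body | 9100.00 | 65.00 | 35.00 | 591500.00 | 318500.00
semicircular end | 1924.23 | -14.85 | 35.00 | -28583.33 | 67347.89
Σ | 11024.23 |  |  | 562916.67 | 385847.89
x̄ = 562916.67 / 11024.23 = 51.06 mm
ȳ = 385847.89 / 11024.23 = 35.00 mm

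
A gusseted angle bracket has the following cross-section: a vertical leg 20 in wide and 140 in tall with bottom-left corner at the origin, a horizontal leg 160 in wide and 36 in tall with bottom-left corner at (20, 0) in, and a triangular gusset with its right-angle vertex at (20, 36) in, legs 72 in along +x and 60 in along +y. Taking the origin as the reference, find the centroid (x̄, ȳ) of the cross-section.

x̄ = 65.21 in, ȳ = 39.24 in

vertical leg: A = 20 × 140 = 2800.00, centroid at (10.00, 70.00).
horizontal leg: A = 160 × 36 = 5760.00, centroid at (100.00, 18.00).
gusset: A = ½·72·60 = 2160.00, centroid at (44.00, 56.00).
ΣA = 10720.00 in², ΣAx̄ = 699040.00 in³, ΣAȳ = 420640.00 in³.
x̄ = 699040.00/10720.00 = 65.21 in; ȳ = 420640.00/10720.00 = 39.24 in.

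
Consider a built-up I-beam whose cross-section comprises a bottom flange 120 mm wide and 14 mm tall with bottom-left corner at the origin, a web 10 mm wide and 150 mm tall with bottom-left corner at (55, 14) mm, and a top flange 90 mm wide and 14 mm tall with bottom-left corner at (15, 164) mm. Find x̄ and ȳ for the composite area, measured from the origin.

x̄ = 60.00 mm, ȳ = 81.24 mm

bottom flange: A = 120 × 14 = 1680.00, centroid at (60.00, 7.00).
web: A = 10 × 150 = 1500.00, centroid at (60.00, 89.00).
top flange: A = 90 × 14 = 1260.00, centroid at (60.00, 171.00).
ΣA = 4440.00 mm², ΣAx̄ = 266400.00 mm³, ΣAȳ = 360720.00 mm³.
x̄ = 266400.00/4440.00 = 60.00 mm; ȳ = 360720.00/4440.00 = 81.24 mm.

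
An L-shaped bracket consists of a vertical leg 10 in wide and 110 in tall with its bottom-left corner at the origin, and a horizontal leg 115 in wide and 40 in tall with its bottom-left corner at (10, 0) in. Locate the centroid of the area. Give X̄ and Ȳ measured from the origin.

Part | A | x̄ᵢ | ȳᵢ | A·x̄ᵢ | A·ȳᵢ
vertical leg | 1100.00 | 5.00 | 55.00 | 5500.00 | 60500.00
horizontal leg | 4600.00 | 67.50 | 20.00 | 310500.00 | 92000.00
Σ | 5700.00 |  |  | 316000.00 | 152500.00
X̄ = 316000.00 / 5700.00 = 55.44 in
Ȳ = 152500.00 / 5700.00 = 26.75 in

X̄ = 55.44 in, Ȳ = 26.75 in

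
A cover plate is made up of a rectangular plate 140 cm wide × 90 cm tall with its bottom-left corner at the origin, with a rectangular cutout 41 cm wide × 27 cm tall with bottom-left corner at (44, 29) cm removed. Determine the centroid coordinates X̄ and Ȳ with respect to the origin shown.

X̄ = 70.53 cm, Ȳ = 45.24 cm

plate: A = 140 × 90 = 12600.00, centroid at (70.00, 45.00).
hole: A = −(41 × 27) = -1107.00, centroid at (64.50, 42.50).
ΣA = 11493.00 cm², ΣAX̄ = 810598.50 cm³, ΣAȲ = 519952.50 cm³.
X̄ = 810598.50/11493.00 = 70.53 cm; Ȳ = 519952.50/11493.00 = 45.24 cm.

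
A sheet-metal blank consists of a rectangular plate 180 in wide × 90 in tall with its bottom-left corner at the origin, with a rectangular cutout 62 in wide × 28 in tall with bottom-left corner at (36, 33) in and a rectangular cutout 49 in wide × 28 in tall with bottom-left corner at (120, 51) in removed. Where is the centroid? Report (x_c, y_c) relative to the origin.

x_c = 87.34 in, y_c = 42.64 in

plate: A = 180 × 90 = 16200.00, centroid at (90.00, 45.00).
hole 1: A = −(62 × 28) = -1736.00, centroid at (67.00, 47.00).
hole 2: A = −(49 × 28) = -1372.00, centroid at (144.50, 65.00).
ΣA = 13092.00 in²
ΣAx_c = (16200.00)(90.00) + (-1736.00)(67.00) + (-1372.00)(144.50) = 1143434.00 in³
ΣAy_c = (16200.00)(45.00) + (-1736.00)(47.00) + (-1372.00)(65.00) = 558228.00 in³
x_c = 1143434.00 / 13092.00 = 87.34 in
y_c = 558228.00 / 13092.00 = 42.64 in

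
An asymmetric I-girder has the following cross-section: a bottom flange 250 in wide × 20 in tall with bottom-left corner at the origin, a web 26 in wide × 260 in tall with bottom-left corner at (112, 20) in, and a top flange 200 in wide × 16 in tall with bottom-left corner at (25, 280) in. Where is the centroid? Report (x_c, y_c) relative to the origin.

Part | A | x̄ᵢ | ȳᵢ | A·x̄ᵢ | A·ȳᵢ
bottom flange | 5000.00 | 125.00 | 10.00 | 625000.00 | 50000.00
web | 6760.00 | 125.00 | 150.00 | 845000.00 | 1014000.00
top flange | 3200.00 | 125.00 | 288.00 | 400000.00 | 921600.00
Σ | 14960.00 |  |  | 1870000.00 | 1985600.00
x_c = 1870000.00 / 14960.00 = 125.00 in
y_c = 1985600.00 / 14960.00 = 132.73 in

x_c = 125.00 in, y_c = 132.73 in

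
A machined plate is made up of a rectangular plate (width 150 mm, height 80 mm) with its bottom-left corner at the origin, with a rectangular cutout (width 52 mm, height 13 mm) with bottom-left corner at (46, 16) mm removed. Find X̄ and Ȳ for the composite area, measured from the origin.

X̄ = 75.18 mm, Ȳ = 41.04 mm

plate: A = 150 × 80 = 12000.00, centroid at (75.00, 40.00).
hole: A = −(52 × 13) = -676.00, centroid at (72.00, 22.50).
ΣA = 11324.00 mm², ΣAX̄ = 851328.00 mm³, ΣAȲ = 464790.00 mm³.
X̄ = 851328.00/11324.00 = 75.18 mm; Ȳ = 464790.00/11324.00 = 41.04 mm.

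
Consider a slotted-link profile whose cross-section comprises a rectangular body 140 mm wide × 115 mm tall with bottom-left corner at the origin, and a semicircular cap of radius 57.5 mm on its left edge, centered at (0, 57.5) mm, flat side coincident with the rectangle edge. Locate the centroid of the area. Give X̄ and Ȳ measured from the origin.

X̄ = 46.98 mm, Ȳ = 57.50 mm

rectangular body: A = 140 × 115 = 16100.00, centroid at (70.00, 57.50).
semicircular end: A = ½π·57.5² = 5193.45, centroid at (-24.40, 57.50).
ΣA = 21293.45 mm²
ΣAX̄ = (16100.00)(70.00) + (5193.45)(-24.40) = 1000260.42 mm³
ΣAȲ = (16100.00)(57.50) + (5193.45)(57.50) = 1224373.11 mm³
X̄ = 1000260.42 / 21293.45 = 46.98 mm
Ȳ = 1224373.11 / 21293.45 = 57.50 mm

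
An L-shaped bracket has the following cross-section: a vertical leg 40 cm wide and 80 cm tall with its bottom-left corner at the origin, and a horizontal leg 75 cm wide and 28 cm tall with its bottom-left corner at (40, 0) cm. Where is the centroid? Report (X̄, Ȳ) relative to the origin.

Part | A | x̄ᵢ | ȳᵢ | A·x̄ᵢ | A·ȳᵢ
vertical leg | 3200.00 | 20.00 | 40.00 | 64000.00 | 128000.00
horizontal leg | 2100.00 | 77.50 | 14.00 | 162750.00 | 29400.00
Σ | 5300.00 |  |  | 226750.00 | 157400.00
X̄ = 226750.00 / 5300.00 = 42.78 cm
Ȳ = 157400.00 / 5300.00 = 29.70 cm

X̄ = 42.78 cm, Ȳ = 29.70 cm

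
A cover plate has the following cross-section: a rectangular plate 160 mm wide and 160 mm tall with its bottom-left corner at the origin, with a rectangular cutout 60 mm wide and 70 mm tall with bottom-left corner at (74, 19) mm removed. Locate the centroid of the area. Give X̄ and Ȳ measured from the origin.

plate: A = 160 × 160 = 25600.00, centroid at (80.00, 80.00).
hole: A = −(60 × 70) = -4200.00, centroid at (104.00, 54.00).
ΣA = 21400.00 mm²
ΣAX̄ = (25600.00)(80.00) + (-4200.00)(104.00) = 1611200.00 mm³
ΣAȲ = (25600.00)(80.00) + (-4200.00)(54.00) = 1821200.00 mm³
X̄ = 1611200.00 / 21400.00 = 75.29 mm
Ȳ = 1821200.00 / 21400.00 = 85.10 mm

X̄ = 75.29 mm, Ȳ = 85.10 mm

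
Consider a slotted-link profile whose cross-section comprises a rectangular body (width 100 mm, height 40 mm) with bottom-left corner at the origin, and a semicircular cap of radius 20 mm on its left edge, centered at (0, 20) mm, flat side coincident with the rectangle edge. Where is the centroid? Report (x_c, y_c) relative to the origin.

rectangular body: A = 100 × 40 = 4000.00, centroid at (50.00, 20.00).
semicircular end: A = ½π·20² = 628.32, centroid at (-8.49, 20.00).
ΣA = 4628.32 mm², ΣAx_c = 194666.67 mm³, ΣAy_c = 92566.37 mm³.
x_c = 194666.67/4628.32 = 42.06 mm; y_c = 92566.37/4628.32 = 20.00 mm.

x_c = 42.06 mm, y_c = 20.00 mm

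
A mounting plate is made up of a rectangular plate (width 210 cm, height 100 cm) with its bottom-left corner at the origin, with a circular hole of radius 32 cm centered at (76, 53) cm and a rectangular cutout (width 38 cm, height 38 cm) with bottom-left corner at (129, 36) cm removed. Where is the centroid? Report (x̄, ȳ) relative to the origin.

x̄ = 106.91 cm, ȳ = 48.97 cm

plate: A = 210 × 100 = 21000.00, centroid at (105.00, 50.00).
hole 1: A = −π·32² = -3216.99, centroid at (76.00, 53.00).
hole 2: A = −(38 × 38) = -1444.00, centroid at (148.00, 55.00).
ΣA = 16339.01 cm²
ΣAx̄ = (21000.00)(105.00) + (-3216.99)(76.00) + (-1444.00)(148.00) = 1746796.69 cm³
ΣAȳ = (21000.00)(50.00) + (-3216.99)(53.00) + (-1444.00)(55.00) = 800079.48 cm³
x̄ = 1746796.69 / 16339.01 = 106.91 cm
ȳ = 800079.48 / 16339.01 = 48.97 cm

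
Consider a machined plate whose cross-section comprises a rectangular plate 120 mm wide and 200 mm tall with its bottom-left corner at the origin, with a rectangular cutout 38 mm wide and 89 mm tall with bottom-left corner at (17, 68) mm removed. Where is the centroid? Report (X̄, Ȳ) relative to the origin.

X̄ = 63.94 mm, Ȳ = 97.95 mm

Part | A | x̄ᵢ | ȳᵢ | A·x̄ᵢ | A·ȳᵢ
plate | 24000.00 | 60.00 | 100.00 | 1440000.00 | 2400000.00
hole | -3382.00 | 36.00 | 112.50 | -121752.00 | -380475.00
Σ | 20618.00 |  |  | 1318248.00 | 2019525.00
X̄ = 1318248.00 / 20618.00 = 63.94 mm
Ȳ = 2019525.00 / 20618.00 = 97.95 mm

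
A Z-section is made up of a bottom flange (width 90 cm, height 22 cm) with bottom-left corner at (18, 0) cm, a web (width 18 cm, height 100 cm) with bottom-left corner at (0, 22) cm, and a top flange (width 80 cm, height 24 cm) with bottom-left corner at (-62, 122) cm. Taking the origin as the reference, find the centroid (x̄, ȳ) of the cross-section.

x̄ = 17.32 cm, ȳ = 71.69 cm

bottom flange: A = 90 × 22 = 1980.00, centroid at (63.00, 11.00).
web: A = 18 × 100 = 1800.00, centroid at (9.00, 72.00).
top flange: A = 80 × 24 = 1920.00, centroid at (-22.00, 134.00).
ΣA = 5700.00 cm², ΣAx̄ = 98700.00 cm³, ΣAȳ = 408660.00 cm³.
x̄ = 98700.00/5700.00 = 17.32 cm; ȳ = 408660.00/5700.00 = 71.69 cm.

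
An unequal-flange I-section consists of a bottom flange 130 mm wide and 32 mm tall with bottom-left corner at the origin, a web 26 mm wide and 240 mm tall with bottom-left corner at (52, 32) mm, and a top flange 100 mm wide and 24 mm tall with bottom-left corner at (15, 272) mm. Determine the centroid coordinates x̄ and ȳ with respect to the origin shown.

x̄ = 65.00 mm, ȳ = 132.55 mm

bottom flange: A = 130 × 32 = 4160.00, centroid at (65.00, 16.00).
web: A = 26 × 240 = 6240.00, centroid at (65.00, 152.00).
top flange: A = 100 × 24 = 2400.00, centroid at (65.00, 284.00).
ΣA = 12800.00 mm²
ΣAx̄ = (4160.00)(65.00) + (6240.00)(65.00) + (2400.00)(65.00) = 832000.00 mm³
ΣAȳ = (4160.00)(16.00) + (6240.00)(152.00) + (2400.00)(284.00) = 1696640.00 mm³
x̄ = 832000.00 / 12800.00 = 65.00 mm
ȳ = 1696640.00 / 12800.00 = 132.55 mm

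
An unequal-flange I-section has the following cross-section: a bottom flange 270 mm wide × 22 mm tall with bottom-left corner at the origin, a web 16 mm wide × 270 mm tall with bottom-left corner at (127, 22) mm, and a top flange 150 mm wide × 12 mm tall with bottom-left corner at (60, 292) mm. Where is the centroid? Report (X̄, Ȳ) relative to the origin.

X̄ = 135.00 mm, Ȳ = 106.13 mm

bottom flange: A = 270 × 22 = 5940.00, centroid at (135.00, 11.00).
web: A = 16 × 270 = 4320.00, centroid at (135.00, 157.00).
top flange: A = 150 × 12 = 1800.00, centroid at (135.00, 298.00).
ΣA = 12060.00 mm²
ΣAX̄ = (5940.00)(135.00) + (4320.00)(135.00) + (1800.00)(135.00) = 1628100.00 mm³
ΣAȲ = (5940.00)(11.00) + (4320.00)(157.00) + (1800.00)(298.00) = 1279980.00 mm³
X̄ = 1628100.00 / 12060.00 = 135.00 mm
Ȳ = 1279980.00 / 12060.00 = 106.13 mm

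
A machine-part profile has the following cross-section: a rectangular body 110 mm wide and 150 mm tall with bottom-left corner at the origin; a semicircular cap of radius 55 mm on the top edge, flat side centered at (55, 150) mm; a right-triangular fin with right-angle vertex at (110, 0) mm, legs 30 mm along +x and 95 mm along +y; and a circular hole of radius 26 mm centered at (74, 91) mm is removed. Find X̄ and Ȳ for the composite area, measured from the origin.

X̄ = 57.54 mm, Ȳ = 93.08 mm

rectangular body: A = 110 × 150 = 16500.00, centroid at (55.00, 75.00).
semicircular top: A = ½π·55² = 4751.66, centroid at (55.00, 173.34).
triangular fin: A = ½·30·95 = 1425.00, centroid at (120.00, 31.67).
hole: A = −π·26² = -2123.72, centroid at (74.00, 91.00).
ΣA = 20552.94 mm², ΣAX̄ = 1182686.21 mm³, ΣAȲ = 1913032.29 mm³.
X̄ = 1182686.21/20552.94 = 57.54 mm; Ȳ = 1913032.29/20552.94 = 93.08 mm.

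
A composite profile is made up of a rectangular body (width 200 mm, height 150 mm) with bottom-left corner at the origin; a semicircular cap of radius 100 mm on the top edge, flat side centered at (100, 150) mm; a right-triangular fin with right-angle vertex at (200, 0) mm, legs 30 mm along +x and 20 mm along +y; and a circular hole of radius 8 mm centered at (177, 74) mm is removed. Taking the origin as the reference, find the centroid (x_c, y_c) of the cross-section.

rectangular body: A = 200 × 150 = 30000.00, centroid at (100.00, 75.00).
semicircular top: A = ½π·100² = 15707.96, centroid at (100.00, 192.44).
triangular fin: A = ½·30·20 = 300.00, centroid at (210.00, 6.67).
hole: A = −π·8² = -201.06, centroid at (177.00, 74.00).
ΣA = 45806.90 mm²
ΣAx_c = (30000.00)(100.00) + (15707.96)(100.00) + (300.00)(210.00) + (-201.06)(177.00) = 4598208.37 mm³
ΣAy_c = (30000.00)(75.00) + (15707.96)(192.44) + (300.00)(6.67) + (-201.06)(74.00) = 5259982.57 mm³
x_c = 4598208.37 / 45806.90 = 100.38 mm
y_c = 5259982.57 / 45806.90 = 114.83 mm

x_c = 100.38 mm, y_c = 114.83 mm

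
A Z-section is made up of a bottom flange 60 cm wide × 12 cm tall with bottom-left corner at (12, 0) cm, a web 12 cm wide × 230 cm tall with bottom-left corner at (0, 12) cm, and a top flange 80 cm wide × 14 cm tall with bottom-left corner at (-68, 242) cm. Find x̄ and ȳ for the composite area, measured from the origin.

x̄ = 3.36 cm, ȳ = 137.77 cm

bottom flange: A = 60 × 12 = 720.00, centroid at (42.00, 6.00).
web: A = 12 × 230 = 2760.00, centroid at (6.00, 127.00).
top flange: A = 80 × 14 = 1120.00, centroid at (-28.00, 249.00).
ΣA = 4600.00 cm², ΣAx̄ = 15440.00 cm³, ΣAȳ = 633720.00 cm³.
x̄ = 15440.00/4600.00 = 3.36 cm; ȳ = 633720.00/4600.00 = 137.77 cm.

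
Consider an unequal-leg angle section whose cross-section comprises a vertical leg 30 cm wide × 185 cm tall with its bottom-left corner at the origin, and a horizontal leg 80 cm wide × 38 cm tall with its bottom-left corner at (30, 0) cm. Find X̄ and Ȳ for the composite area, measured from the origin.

X̄ = 34.46 cm, Ȳ = 66.49 cm

vertical leg: A = 30 × 185 = 5550.00, centroid at (15.00, 92.50).
horizontal leg: A = 80 × 38 = 3040.00, centroid at (70.00, 19.00).
ΣA = 8590.00 cm²
ΣAX̄ = (5550.00)(15.00) + (3040.00)(70.00) = 296050.00 cm³
ΣAȲ = (5550.00)(92.50) + (3040.00)(19.00) = 571135.00 cm³
X̄ = 296050.00 / 8590.00 = 34.46 cm
Ȳ = 571135.00 / 8590.00 = 66.49 cm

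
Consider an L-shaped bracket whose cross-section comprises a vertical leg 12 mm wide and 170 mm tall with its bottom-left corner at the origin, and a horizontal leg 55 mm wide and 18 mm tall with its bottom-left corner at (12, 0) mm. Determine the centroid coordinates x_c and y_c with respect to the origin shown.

x_c = 16.95 mm, y_c = 60.17 mm

Part | A | x̄ᵢ | ȳᵢ | A·x̄ᵢ | A·ȳᵢ
vertical leg | 2040.00 | 6.00 | 85.00 | 12240.00 | 173400.00
horizontal leg | 990.00 | 39.50 | 9.00 | 39105.00 | 8910.00
Σ | 3030.00 |  |  | 51345.00 | 182310.00
x_c = 51345.00 / 3030.00 = 16.95 mm
y_c = 182310.00 / 3030.00 = 60.17 mm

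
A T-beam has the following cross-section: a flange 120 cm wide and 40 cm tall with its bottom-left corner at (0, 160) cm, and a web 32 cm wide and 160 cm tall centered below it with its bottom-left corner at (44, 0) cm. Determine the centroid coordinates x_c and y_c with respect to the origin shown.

web: A = 32 × 160 = 5120.00, centroid at (60.00, 80.00).
flange: A = 120 × 40 = 4800.00, centroid at (60.00, 180.00).
ΣA = 9920.00 cm²
ΣAx_c = (5120.00)(60.00) + (4800.00)(60.00) = 595200.00 cm³
ΣAy_c = (5120.00)(80.00) + (4800.00)(180.00) = 1273600.00 cm³
x_c = 595200.00 / 9920.00 = 60.00 cm
y_c = 1273600.00 / 9920.00 = 128.39 cm

x_c = 60.00 cm, y_c = 128.39 cm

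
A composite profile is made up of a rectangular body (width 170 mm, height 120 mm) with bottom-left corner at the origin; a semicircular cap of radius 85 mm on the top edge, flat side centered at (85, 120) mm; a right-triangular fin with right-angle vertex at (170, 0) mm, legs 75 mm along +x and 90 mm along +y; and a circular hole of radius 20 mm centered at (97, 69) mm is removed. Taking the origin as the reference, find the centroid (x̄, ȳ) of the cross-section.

Part | A | x̄ᵢ | ȳᵢ | A·x̄ᵢ | A·ȳᵢ
rectangular body | 20400.00 | 85.00 | 60.00 | 1734000.00 | 1224000.00
semicircular top | 11349.00 | 85.00 | 156.08 | 964665.29 | 1771297.08
triangular fin | 3375.00 | 195.00 | 30.00 | 658125.00 | 101250.00
hole | -1256.64 | 97.00 | 69.00 | -121893.79 | -86707.96
Σ | 33867.37 |  |  | 3234896.50 | 3009839.12
x̄ = 3234896.50 / 33867.37 = 95.52 mm
ȳ = 3009839.12 / 33867.37 = 88.87 mm

x̄ = 95.52 mm, ȳ = 88.87 mm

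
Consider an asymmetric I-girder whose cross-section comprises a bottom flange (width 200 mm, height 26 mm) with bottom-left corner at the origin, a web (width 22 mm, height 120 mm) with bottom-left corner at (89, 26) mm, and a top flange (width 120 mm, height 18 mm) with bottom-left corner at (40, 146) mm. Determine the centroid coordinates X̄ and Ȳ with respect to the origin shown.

Part | A | x̄ᵢ | ȳᵢ | A·x̄ᵢ | A·ȳᵢ
bottom flange | 5200.00 | 100.00 | 13.00 | 520000.00 | 67600.00
web | 2640.00 | 100.00 | 86.00 | 264000.00 | 227040.00
top flange | 2160.00 | 100.00 | 155.00 | 216000.00 | 334800.00
Σ | 10000.00 |  |  | 1000000.00 | 629440.00
X̄ = 1000000.00 / 10000.00 = 100.00 mm
Ȳ = 629440.00 / 10000.00 = 62.94 mm

X̄ = 100.00 mm, Ȳ = 62.94 mm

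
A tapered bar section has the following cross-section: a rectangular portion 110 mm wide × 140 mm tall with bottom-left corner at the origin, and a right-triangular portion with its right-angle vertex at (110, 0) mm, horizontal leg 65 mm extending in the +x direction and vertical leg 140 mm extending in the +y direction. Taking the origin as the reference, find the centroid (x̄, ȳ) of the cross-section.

Part | A | x̄ᵢ | ȳᵢ | A·x̄ᵢ | A·ȳᵢ
rectangular portion | 15400.00 | 55.00 | 70.00 | 847000.00 | 1078000.00
triangular portion | 4550.00 | 131.67 | 46.67 | 599083.33 | 212333.33
Σ | 19950.00 |  |  | 1446083.33 | 1290333.33
x̄ = 1446083.33 / 19950.00 = 72.49 mm
ȳ = 1290333.33 / 19950.00 = 64.68 mm

x̄ = 72.49 mm, ȳ = 64.68 mm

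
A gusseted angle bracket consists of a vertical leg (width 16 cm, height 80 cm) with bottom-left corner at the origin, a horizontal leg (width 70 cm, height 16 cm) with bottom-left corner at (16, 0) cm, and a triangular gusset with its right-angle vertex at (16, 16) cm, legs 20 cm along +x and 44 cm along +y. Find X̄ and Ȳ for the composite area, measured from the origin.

X̄ = 27.23 cm, Ȳ = 25.93 cm

Part | A | x̄ᵢ | ȳᵢ | A·x̄ᵢ | A·ȳᵢ
vertical leg | 1280.00 | 8.00 | 40.00 | 10240.00 | 51200.00
horizontal leg | 1120.00 | 51.00 | 8.00 | 57120.00 | 8960.00
gusset | 440.00 | 22.67 | 30.67 | 9973.33 | 13493.33
Σ | 2840.00 |  |  | 77333.33 | 73653.33
X̄ = 77333.33 / 2840.00 = 27.23 cm
Ȳ = 73653.33 / 2840.00 = 25.93 cm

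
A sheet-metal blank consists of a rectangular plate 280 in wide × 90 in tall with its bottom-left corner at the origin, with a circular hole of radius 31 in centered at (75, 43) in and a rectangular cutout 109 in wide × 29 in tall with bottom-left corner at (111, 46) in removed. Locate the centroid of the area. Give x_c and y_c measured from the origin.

plate: A = 280 × 90 = 25200.00, centroid at (140.00, 45.00).
hole 1: A = −π·31² = -3019.07, centroid at (75.00, 43.00).
hole 2: A = −(109 × 29) = -3161.00, centroid at (165.50, 60.50).
ΣA = 19019.93 in²
ΣAx_c = (25200.00)(140.00) + (-3019.07)(75.00) + (-3161.00)(165.50) = 2778424.21 in³
ΣAy_c = (25200.00)(45.00) + (-3019.07)(43.00) + (-3161.00)(60.50) = 812939.47 in³
x_c = 2778424.21 / 19019.93 = 146.08 in
y_c = 812939.47 / 19019.93 = 42.74 in

x_c = 146.08 in, y_c = 42.74 in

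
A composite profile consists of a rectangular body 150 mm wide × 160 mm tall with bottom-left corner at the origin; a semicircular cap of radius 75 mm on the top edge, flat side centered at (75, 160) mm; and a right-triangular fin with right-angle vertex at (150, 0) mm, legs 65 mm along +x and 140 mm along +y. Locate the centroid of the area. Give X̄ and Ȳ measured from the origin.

X̄ = 86.76 mm, Ȳ = 102.37 mm

rectangular body: A = 150 × 160 = 24000.00, centroid at (75.00, 80.00).
semicircular top: A = ½π·75² = 8835.73, centroid at (75.00, 191.83).
triangular fin: A = ½·65·140 = 4550.00, centroid at (171.67, 46.67).
ΣA = 37385.73 mm²
ΣAX̄ = (24000.00)(75.00) + (8835.73)(75.00) + (4550.00)(171.67) = 3243763.03 mm³
ΣAȲ = (24000.00)(80.00) + (8835.73)(191.83) + (4550.00)(46.67) = 3827300.03 mm³
X̄ = 3243763.03 / 37385.73 = 86.76 mm
Ȳ = 3827300.03 / 37385.73 = 102.37 mm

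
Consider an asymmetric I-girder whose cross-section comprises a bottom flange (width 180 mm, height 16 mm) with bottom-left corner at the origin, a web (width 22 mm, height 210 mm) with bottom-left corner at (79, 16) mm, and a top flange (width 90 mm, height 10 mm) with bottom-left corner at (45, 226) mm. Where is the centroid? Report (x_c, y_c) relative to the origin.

x_c = 90.00 mm, y_c = 94.04 mm

bottom flange: A = 180 × 16 = 2880.00, centroid at (90.00, 8.00).
web: A = 22 × 210 = 4620.00, centroid at (90.00, 121.00).
top flange: A = 90 × 10 = 900.00, centroid at (90.00, 231.00).
ΣA = 8400.00 mm², ΣAx_c = 756000.00 mm³, ΣAy_c = 789960.00 mm³.
x_c = 756000.00/8400.00 = 90.00 mm; y_c = 789960.00/8400.00 = 94.04 mm.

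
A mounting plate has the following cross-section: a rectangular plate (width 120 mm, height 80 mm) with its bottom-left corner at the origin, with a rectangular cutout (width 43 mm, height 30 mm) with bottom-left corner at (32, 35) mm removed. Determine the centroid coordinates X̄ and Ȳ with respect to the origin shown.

Part | A | x̄ᵢ | ȳᵢ | A·x̄ᵢ | A·ȳᵢ
plate | 9600.00 | 60.00 | 40.00 | 576000.00 | 384000.00
hole | -1290.00 | 53.50 | 50.00 | -69015.00 | -64500.00
Σ | 8310.00 |  |  | 506985.00 | 319500.00
X̄ = 506985.00 / 8310.00 = 61.01 mm
Ȳ = 319500.00 / 8310.00 = 38.45 mm

X̄ = 61.01 mm, Ȳ = 38.45 mm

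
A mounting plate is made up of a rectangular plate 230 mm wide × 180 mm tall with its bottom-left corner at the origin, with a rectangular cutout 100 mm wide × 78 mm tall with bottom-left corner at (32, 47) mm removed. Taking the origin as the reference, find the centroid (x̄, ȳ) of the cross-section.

plate: A = 230 × 180 = 41400.00, centroid at (115.00, 90.00).
hole: A = −(100 × 78) = -7800.00, centroid at (82.00, 86.00).
ΣA = 33600.00 mm²
ΣAx̄ = (41400.00)(115.00) + (-7800.00)(82.00) = 4121400.00 mm³
ΣAȳ = (41400.00)(90.00) + (-7800.00)(86.00) = 3055200.00 mm³
x̄ = 4121400.00 / 33600.00 = 122.66 mm
ȳ = 3055200.00 / 33600.00 = 90.93 mm

x̄ = 122.66 mm, ȳ = 90.93 mm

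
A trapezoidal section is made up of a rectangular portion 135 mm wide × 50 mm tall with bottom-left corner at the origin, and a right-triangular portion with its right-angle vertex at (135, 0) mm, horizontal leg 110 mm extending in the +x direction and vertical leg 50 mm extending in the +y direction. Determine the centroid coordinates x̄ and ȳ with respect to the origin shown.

x̄ = 97.65 mm, ȳ = 22.59 mm

Part | A | x̄ᵢ | ȳᵢ | A·x̄ᵢ | A·ȳᵢ
rectangular portion | 6750.00 | 67.50 | 25.00 | 455625.00 | 168750.00
triangular portion | 2750.00 | 171.67 | 16.67 | 472083.33 | 45833.33
Σ | 9500.00 |  |  | 927708.33 | 214583.33
x̄ = 927708.33 / 9500.00 = 97.65 mm
ȳ = 214583.33 / 9500.00 = 22.59 mm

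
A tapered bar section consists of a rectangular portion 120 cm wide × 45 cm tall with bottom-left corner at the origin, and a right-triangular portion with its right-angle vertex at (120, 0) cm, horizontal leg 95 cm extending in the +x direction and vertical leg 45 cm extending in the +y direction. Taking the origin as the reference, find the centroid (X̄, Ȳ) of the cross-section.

rectangular portion: A = 120 × 45 = 5400.00, centroid at (60.00, 22.50).
triangular portion: A = ½·95·45 = 2137.50, centroid at (151.67, 15.00).
ΣA = 7537.50 cm²
ΣAX̄ = (5400.00)(60.00) + (2137.50)(151.67) = 648187.50 cm³
ΣAȲ = (5400.00)(22.50) + (2137.50)(15.00) = 153562.50 cm³
X̄ = 648187.50 / 7537.50 = 86.00 cm
Ȳ = 153562.50 / 7537.50 = 20.37 cm

X̄ = 86.00 cm, Ȳ = 20.37 cm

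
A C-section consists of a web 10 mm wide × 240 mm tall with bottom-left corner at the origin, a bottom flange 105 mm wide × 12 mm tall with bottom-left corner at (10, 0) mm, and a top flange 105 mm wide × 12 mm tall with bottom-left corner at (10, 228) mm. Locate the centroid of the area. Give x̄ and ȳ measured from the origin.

web: A = 10 × 240 = 2400.00, centroid at (5.00, 120.00).
bottom flange: A = 105 × 12 = 1260.00, centroid at (62.50, 6.00).
top flange: A = 105 × 12 = 1260.00, centroid at (62.50, 234.00).
ΣA = 4920.00 mm², ΣAx̄ = 169500.00 mm³, ΣAȳ = 590400.00 mm³.
x̄ = 169500.00/4920.00 = 34.45 mm; ȳ = 590400.00/4920.00 = 120.00 mm.

x̄ = 34.45 mm, ȳ = 120.00 mm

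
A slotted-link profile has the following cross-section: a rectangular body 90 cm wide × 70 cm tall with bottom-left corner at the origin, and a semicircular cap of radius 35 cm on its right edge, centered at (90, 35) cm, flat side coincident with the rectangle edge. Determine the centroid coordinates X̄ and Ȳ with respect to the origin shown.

X̄ = 59.00 cm, Ȳ = 35.00 cm

rectangular body: A = 90 × 70 = 6300.00, centroid at (45.00, 35.00).
semicircular end: A = ½π·35² = 1924.23, centroid at (104.85, 35.00).
ΣA = 8224.23 cm², ΣAX̄ = 485263.63 cm³, ΣAȲ = 287847.89 cm³.
X̄ = 485263.63/8224.23 = 59.00 cm; Ȳ = 287847.89/8224.23 = 35.00 cm.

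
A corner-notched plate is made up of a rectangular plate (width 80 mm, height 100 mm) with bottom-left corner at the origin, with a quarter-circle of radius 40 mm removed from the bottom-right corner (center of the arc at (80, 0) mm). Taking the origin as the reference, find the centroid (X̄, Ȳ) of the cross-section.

plate: A = 80 × 100 = 8000.00, centroid at (40.00, 50.00).
removed quarter-circle: A = −¼π·40² = -1256.64, centroid at (63.02, 16.98).
ΣA = 6743.36 mm²
ΣAX̄ = (8000.00)(40.00) + (-1256.64)(63.02) = 240802.37 mm³
ΣAȲ = (8000.00)(50.00) + (-1256.64)(16.98) = 378666.67 mm³
X̄ = 240802.37 / 6743.36 = 35.71 mm
Ȳ = 378666.67 / 6743.36 = 56.15 mm

X̄ = 35.71 mm, Ȳ = 56.15 mm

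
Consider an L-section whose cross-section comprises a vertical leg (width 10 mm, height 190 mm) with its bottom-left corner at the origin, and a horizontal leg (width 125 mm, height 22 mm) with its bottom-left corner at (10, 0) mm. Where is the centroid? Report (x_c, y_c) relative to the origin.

x_c = 44.92 mm, y_c = 45.32 mm

vertical leg: A = 10 × 190 = 1900.00, centroid at (5.00, 95.00).
horizontal leg: A = 125 × 22 = 2750.00, centroid at (72.50, 11.00).
ΣA = 4650.00 mm²
ΣAx_c = (1900.00)(5.00) + (2750.00)(72.50) = 208875.00 mm³
ΣAy_c = (1900.00)(95.00) + (2750.00)(11.00) = 210750.00 mm³
x_c = 208875.00 / 4650.00 = 44.92 mm
y_c = 210750.00 / 4650.00 = 45.32 mm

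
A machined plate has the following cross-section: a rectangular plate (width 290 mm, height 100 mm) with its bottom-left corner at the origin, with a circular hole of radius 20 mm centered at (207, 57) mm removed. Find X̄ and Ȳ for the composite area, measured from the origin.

X̄ = 142.19 mm, Ȳ = 49.68 mm

plate: A = 290 × 100 = 29000.00, centroid at (145.00, 50.00).
hole: A = −π·20² = -1256.64, centroid at (207.00, 57.00).
ΣA = 27743.36 mm², ΣAX̄ = 3944876.13 mm³, ΣAȲ = 1378371.69 mm³.
X̄ = 3944876.13/27743.36 = 142.19 mm; Ȳ = 1378371.69/27743.36 = 49.68 mm.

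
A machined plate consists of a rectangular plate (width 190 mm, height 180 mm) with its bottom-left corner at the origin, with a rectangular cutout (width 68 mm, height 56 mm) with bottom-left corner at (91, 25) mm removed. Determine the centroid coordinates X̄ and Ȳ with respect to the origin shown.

plate: A = 190 × 180 = 34200.00, centroid at (95.00, 90.00).
hole: A = −(68 × 56) = -3808.00, centroid at (125.00, 53.00).
ΣA = 30392.00 mm²
ΣAX̄ = (34200.00)(95.00) + (-3808.00)(125.00) = 2773000.00 mm³
ΣAȲ = (34200.00)(90.00) + (-3808.00)(53.00) = 2876176.00 mm³
X̄ = 2773000.00 / 30392.00 = 91.24 mm
Ȳ = 2876176.00 / 30392.00 = 94.64 mm

X̄ = 91.24 mm, Ȳ = 94.64 mm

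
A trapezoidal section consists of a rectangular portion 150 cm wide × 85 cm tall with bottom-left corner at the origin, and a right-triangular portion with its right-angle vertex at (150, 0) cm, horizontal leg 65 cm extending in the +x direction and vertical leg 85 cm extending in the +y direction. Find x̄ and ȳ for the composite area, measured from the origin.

rectangular portion: A = 150 × 85 = 12750.00, centroid at (75.00, 42.50).
triangular portion: A = ½·65·85 = 2762.50, centroid at (171.67, 28.33).
ΣA = 15512.50 cm², ΣAx̄ = 1430479.17 cm³, ΣAȳ = 620145.83 cm³.
x̄ = 1430479.17/15512.50 = 92.21 cm; ȳ = 620145.83/15512.50 = 39.98 cm.

x̄ = 92.21 cm, ȳ = 39.98 cm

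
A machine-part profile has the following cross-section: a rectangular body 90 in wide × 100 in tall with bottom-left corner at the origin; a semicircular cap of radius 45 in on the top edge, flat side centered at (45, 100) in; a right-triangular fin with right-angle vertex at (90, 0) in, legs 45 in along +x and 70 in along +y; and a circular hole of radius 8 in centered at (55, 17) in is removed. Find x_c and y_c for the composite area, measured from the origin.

Part | A | x̄ᵢ | ȳᵢ | A·x̄ᵢ | A·ȳᵢ
rectangular body | 9000.00 | 45.00 | 50.00 | 405000.00 | 450000.00
semicircular top | 3180.86 | 45.00 | 119.10 | 143138.82 | 378836.26
triangular fin | 1575.00 | 105.00 | 23.33 | 165375.00 | 36750.00
hole | -201.06 | 55.00 | 17.00 | -11058.41 | -3418.05
Σ | 13554.80 |  |  | 702455.41 | 862168.20
x_c = 702455.41 / 13554.80 = 51.82 in
y_c = 862168.20 / 13554.80 = 63.61 in

x_c = 51.82 in, y_c = 63.61 in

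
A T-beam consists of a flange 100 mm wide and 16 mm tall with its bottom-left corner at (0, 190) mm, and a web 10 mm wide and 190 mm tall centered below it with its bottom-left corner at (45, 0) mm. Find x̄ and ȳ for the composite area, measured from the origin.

x̄ = 50.00 mm, ȳ = 142.09 mm

web: A = 10 × 190 = 1900.00, centroid at (50.00, 95.00).
flange: A = 100 × 16 = 1600.00, centroid at (50.00, 198.00).
ΣA = 3500.00 mm², ΣAx̄ = 175000.00 mm³, ΣAȳ = 497300.00 mm³.
x̄ = 175000.00/3500.00 = 50.00 mm; ȳ = 497300.00/3500.00 = 142.09 mm.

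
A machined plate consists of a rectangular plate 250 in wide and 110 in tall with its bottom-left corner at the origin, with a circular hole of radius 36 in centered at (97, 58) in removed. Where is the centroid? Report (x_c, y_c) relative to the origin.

x_c = 129.87 in, y_c = 54.48 in

plate: A = 250 × 110 = 27500.00, centroid at (125.00, 55.00).
hole: A = −π·36² = -4071.50, centroid at (97.00, 58.00).
ΣA = 23428.50 in², ΣAx_c = 3042564.10 in³, ΣAy_c = 1276352.76 in³.
x_c = 3042564.10/23428.50 = 129.87 in; y_c = 1276352.76/23428.50 = 54.48 in.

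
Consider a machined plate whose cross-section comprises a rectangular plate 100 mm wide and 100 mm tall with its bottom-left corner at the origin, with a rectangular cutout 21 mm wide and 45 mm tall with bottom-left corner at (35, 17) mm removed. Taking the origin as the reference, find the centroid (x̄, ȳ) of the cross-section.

Part | A | x̄ᵢ | ȳᵢ | A·x̄ᵢ | A·ȳᵢ
plate | 10000.00 | 50.00 | 50.00 | 500000.00 | 500000.00
hole | -945.00 | 45.50 | 39.50 | -42997.50 | -37327.50
Σ | 9055.00 |  |  | 457002.50 | 462672.50
x̄ = 457002.50 / 9055.00 = 50.47 mm
ȳ = 462672.50 / 9055.00 = 51.10 mm

x̄ = 50.47 mm, ȳ = 51.10 mm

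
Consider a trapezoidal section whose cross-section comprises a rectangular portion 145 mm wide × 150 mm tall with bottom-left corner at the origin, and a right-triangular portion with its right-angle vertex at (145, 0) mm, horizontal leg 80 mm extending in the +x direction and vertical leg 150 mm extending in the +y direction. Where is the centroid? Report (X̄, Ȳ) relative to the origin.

Part | A | x̄ᵢ | ȳᵢ | A·x̄ᵢ | A·ȳᵢ
rectangular portion | 21750.00 | 72.50 | 75.00 | 1576875.00 | 1631250.00
triangular portion | 6000.00 | 171.67 | 50.00 | 1030000.00 | 300000.00
Σ | 27750.00 |  |  | 2606875.00 | 1931250.00
X̄ = 2606875.00 / 27750.00 = 93.94 mm
Ȳ = 1931250.00 / 27750.00 = 69.59 mm

X̄ = 93.94 mm, Ȳ = 69.59 mm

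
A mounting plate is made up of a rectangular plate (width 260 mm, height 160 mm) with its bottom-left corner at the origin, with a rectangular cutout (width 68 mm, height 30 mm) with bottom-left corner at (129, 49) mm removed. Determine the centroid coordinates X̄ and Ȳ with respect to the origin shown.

X̄ = 128.30 mm, Ȳ = 80.83 mm

plate: A = 260 × 160 = 41600.00, centroid at (130.00, 80.00).
hole: A = −(68 × 30) = -2040.00, centroid at (163.00, 64.00).
ΣA = 39560.00 mm², ΣAX̄ = 5075480.00 mm³, ΣAȲ = 3197440.00 mm³.
X̄ = 5075480.00/39560.00 = 128.30 mm; Ȳ = 3197440.00/39560.00 = 80.83 mm.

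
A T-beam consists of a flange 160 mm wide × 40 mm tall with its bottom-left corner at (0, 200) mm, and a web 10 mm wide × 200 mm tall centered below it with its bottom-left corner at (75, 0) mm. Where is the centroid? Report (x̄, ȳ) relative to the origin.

x̄ = 80.00 mm, ȳ = 191.43 mm

Part | A | x̄ᵢ | ȳᵢ | A·x̄ᵢ | A·ȳᵢ
web | 2000.00 | 80.00 | 100.00 | 160000.00 | 200000.00
flange | 6400.00 | 80.00 | 220.00 | 512000.00 | 1408000.00
Σ | 8400.00 |  |  | 672000.00 | 1608000.00
x̄ = 672000.00 / 8400.00 = 80.00 mm
ȳ = 1608000.00 / 8400.00 = 191.43 mm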